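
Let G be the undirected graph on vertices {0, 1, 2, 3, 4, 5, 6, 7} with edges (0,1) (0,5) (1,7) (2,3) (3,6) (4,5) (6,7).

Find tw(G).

1

A width-1 tree decomposition is:
Bags: B1 = {2, 3}  B2 = {3, 6}  B3 = {6, 7}  B4 = {1, 7}  B5 = {0, 1}  B6 = {0, 5}  B7 = {4, 5}
Tree: B1–B2, B2–B3, B3–B4, B4–B5, B5–B6, B6–B7
Every bag has size at most 2, so the width is 2 − 1 = 1 and tw(G) ≤ 1. Any graph with an edge has treewidth ≥ 1, and G has the edge 2–3. Therefore the treewidth is 1.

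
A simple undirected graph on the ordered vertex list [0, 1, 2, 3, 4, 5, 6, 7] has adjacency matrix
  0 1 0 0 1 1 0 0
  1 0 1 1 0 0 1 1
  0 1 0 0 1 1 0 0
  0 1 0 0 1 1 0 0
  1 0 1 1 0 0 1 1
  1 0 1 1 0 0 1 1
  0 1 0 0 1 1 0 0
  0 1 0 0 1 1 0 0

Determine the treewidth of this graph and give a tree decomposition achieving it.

Treewidth 3.
Bags: B1 = {1, 4, 5, 6}  B2 = {1, 4, 5, 7}  B3 = {1, 3, 4, 5}  B4 = {1, 2, 4, 5}  B5 = {0, 1, 4, 5}
Tree: B1–B2, B2–B3, B3–B4, B4–B5

Every bag has size at most 4, so the width is 4 − 1 = 3 and tw(G) ≤ 3. For the lower bound: the 4 vertex sets {1,6}, {5,7}, {4}, {3} are disjoint, each induces a connected subgraph, and every pair is joined by at least one edge of G. Contracting each set to a single vertex therefore yields K_{4} as a minor, and since treewidth is minor-monotone, tw(G) ≥ tw(K_{4}) = 3. Combining the bounds, tw(G) = 3.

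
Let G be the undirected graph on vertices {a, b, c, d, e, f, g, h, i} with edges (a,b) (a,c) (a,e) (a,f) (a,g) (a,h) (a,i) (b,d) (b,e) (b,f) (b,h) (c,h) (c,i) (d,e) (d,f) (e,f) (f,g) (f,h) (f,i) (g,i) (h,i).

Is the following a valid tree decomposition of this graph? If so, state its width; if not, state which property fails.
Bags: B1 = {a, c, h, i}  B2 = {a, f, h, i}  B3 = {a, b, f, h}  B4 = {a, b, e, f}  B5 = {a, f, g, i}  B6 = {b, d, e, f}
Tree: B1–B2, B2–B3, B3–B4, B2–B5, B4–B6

Vertex coverage: the bags together contain {a, b, c, d, e, f, g, h, i}, the full vertex set. Edge coverage: each edge of G has both endpoints in at least one bag. Running intersection: for every vertex, the bags containing it form a connected subtree. All three properties hold, so this is a valid tree decomposition of width max|bag| − 1 = 3, and hence tw(G) ≤ 3.

Yes; width 3.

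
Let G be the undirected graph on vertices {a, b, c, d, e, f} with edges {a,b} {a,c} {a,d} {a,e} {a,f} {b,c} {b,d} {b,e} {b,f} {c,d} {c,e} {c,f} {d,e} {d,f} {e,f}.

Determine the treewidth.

5

A width-5 tree decomposition is:
Bags: B1 = {a, b, c, d, e, f}
Tree: (single bag)
A single bag containing all 6 vertices is trivially a valid decomposition of width 5. For the lower bound, the 6 vertices {a, b, c, d, e, f} are pairwise adjacent, and any tree decomposition puts a clique entirely inside one bag — forcing width ≥ 5. Combining the bounds, tw(G) = 5.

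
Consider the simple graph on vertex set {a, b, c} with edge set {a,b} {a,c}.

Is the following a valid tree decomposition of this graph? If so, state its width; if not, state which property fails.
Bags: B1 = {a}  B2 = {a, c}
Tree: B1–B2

A tree decomposition must satisfy three properties: every vertex lies in some bag; for every edge, both endpoints lie together in some bag; and for every vertex, the bags containing it form a connected subtree. Here vertex b appears in no bag, so the decomposition is invalid.

No — vertex b appears in no bag.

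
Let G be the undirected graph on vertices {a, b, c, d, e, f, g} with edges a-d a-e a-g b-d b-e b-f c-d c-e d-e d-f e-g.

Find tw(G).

2

A width-2 tree decomposition is:
Bags: B1 = {a, e, g}  B2 = {a, d, e}  B3 = {b, d, e}  B4 = {c, d, e}  B5 = {b, d, f}
Tree: B1–B2, B2–B3, B3–B4, B3–B5
The largest bag has 3 vertices, giving width 2; this decomposition certifies tw(G) ≤ 2. On the other hand G contains the 3-clique {c, d, e}. A clique must lie in a single bag of any decomposition, so no decomposition can have width below 2. Combining the bounds, tw(G) = 2.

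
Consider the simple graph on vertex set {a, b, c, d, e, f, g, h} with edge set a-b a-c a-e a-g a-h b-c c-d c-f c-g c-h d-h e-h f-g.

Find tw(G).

2

A width-2 tree decomposition is:
Bags: B1 = {a, c, g}  B2 = {c, f, g}  B3 = {a, c, h}  B4 = {c, d, h}  B5 = {a, e, h}  B6 = {a, b, c}
Tree: B1–B2, B1–B3, B3–B4, B3–B5, B3–B6
Every bag has size at most 3, so the width is 3 − 1 = 2 and tw(G) ≤ 2. Conversely, {a, e, h} is a clique of size 3, and the vertices of any clique must share a bag in every tree decomposition; so some bag has ≥ 3 vertices and tw(G) ≥ 2. Therefore the treewidth is 2.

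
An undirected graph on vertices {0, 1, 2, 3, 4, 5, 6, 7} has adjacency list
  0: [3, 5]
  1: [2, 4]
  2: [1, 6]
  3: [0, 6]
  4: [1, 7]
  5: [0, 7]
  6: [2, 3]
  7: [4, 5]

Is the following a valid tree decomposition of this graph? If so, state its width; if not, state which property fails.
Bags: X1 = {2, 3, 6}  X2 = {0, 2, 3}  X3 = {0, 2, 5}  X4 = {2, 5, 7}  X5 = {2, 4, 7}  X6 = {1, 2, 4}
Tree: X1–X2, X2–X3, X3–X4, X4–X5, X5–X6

Yes; width 2.

Checking the three conditions: (i) the bags cover all of {0, 1, 2, 3, 4, 5, 6, 7}; (ii) for each edge, some bag contains both endpoints; (iii) the bags containing any fixed vertex form a subtree. All hold, so the decomposition is valid with width 3 − 1 = 2.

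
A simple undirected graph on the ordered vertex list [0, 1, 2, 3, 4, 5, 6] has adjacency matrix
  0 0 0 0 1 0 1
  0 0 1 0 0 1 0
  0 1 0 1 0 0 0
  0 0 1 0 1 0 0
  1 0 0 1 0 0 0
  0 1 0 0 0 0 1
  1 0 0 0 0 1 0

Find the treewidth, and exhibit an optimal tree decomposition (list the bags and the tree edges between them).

Treewidth 2.
One such decomposition:
Bags: B1 = {0, 3, 4}  B2 = {0, 2, 3}  B3 = {0, 1, 2}  B4 = {0, 1, 5}  B5 = {0, 5, 6}
Tree: B1–B2, B2–B3, B3–B4, B4–B5

Every bag has size at most 3, so the width is 3 − 1 = 2 and tw(G) ≤ 2. The edges 0–4–3–2–1–5–6–0 form a cycle, so G is not a tree and its treewidth is at least 2. Combining the bounds, tw(G) = 2.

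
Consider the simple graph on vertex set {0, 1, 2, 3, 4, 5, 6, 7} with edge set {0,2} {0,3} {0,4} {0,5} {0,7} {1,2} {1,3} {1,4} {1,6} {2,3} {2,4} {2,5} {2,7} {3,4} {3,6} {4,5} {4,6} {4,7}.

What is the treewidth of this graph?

3

A width-3 tree decomposition is:
Bags: B1 = {0, 2, 4, 5}  B2 = {0, 2, 3, 4}  B3 = {0, 2, 4, 7}  B4 = {1, 2, 3, 4}  B5 = {1, 3, 4, 6}
Tree: B1–B2, B2–B3, B2–B4, B4–B5
The largest bag has 4 vertices, giving width 3; this decomposition certifies tw(G) ≤ 3. For the lower bound, the 4 vertices {0, 2, 3, 4} are pairwise adjacent, and any tree decomposition puts a clique entirely inside one bag — forcing width ≥ 3. Hence tw(G) = 3 exactly.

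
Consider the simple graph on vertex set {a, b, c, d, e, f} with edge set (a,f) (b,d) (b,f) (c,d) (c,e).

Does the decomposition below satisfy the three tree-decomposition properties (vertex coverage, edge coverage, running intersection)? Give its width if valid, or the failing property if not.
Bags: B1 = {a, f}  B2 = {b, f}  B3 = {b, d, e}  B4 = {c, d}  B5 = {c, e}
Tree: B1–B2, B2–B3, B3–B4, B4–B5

No — bags containing vertex e are not connected in the tree.

A tree decomposition must satisfy three properties: every vertex lies in some bag; for every edge, both endpoints lie together in some bag; and for every vertex, the bags containing it form a connected subtree. Here bags containing vertex e are not connected in the tree, so the decomposition is invalid.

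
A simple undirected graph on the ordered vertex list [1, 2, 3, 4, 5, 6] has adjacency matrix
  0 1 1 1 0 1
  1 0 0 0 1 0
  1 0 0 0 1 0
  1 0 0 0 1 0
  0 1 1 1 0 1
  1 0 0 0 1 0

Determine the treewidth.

A width-2 tree decomposition is:
Bags: B1 = {1, 2, 5}  B2 = {1, 4, 5}  B3 = {1, 3, 5}  B4 = {1, 5, 6}
Tree: B1–B2, B2–B3, B3–B4
Each bag holds 3 vertices, so the decomposition has width 2, which upper-bounds the treewidth. Since 2–1–4–5–2 is a cycle in G, G is not acyclic. Forests are exactly the graphs of treewidth ≤ 1, so tw(G) ≥ 2. Therefore the treewidth is 2.

2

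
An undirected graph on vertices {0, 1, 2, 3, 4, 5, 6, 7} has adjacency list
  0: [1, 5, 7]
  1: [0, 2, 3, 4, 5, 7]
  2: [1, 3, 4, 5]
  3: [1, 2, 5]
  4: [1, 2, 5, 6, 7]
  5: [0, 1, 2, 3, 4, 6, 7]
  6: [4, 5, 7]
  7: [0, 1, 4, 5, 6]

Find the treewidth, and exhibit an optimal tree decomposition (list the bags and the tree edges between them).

Treewidth 3.
One optimal decomposition is:
Bags: B1 = {4, 5, 6, 7}  B2 = {1, 4, 5, 7}  B3 = {1, 2, 4, 5}  B4 = {0, 1, 5, 7}  B5 = {1, 2, 3, 5}
Tree: B1–B2, B2–B3, B2–B4, B3–B5

The largest bag has 4 vertices, giving width 3; this decomposition certifies tw(G) ≤ 3. For the lower bound, the 4 vertices {0, 1, 5, 7} are pairwise adjacent, and any tree decomposition puts a clique entirely inside one bag — forcing width ≥ 3. Hence tw(G) = 3 exactly.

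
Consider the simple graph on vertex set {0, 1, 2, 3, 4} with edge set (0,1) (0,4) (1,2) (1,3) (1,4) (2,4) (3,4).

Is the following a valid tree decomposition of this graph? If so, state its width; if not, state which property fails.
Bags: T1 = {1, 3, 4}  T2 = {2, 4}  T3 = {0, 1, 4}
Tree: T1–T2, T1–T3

No — edge (1,2) lies in no bag.

A tree decomposition must satisfy three properties: every vertex lies in some bag; for every edge, both endpoints lie together in some bag; and for every vertex, the bags containing it form a connected subtree. Here edge (1,2) lies in no bag, so the decomposition is invalid.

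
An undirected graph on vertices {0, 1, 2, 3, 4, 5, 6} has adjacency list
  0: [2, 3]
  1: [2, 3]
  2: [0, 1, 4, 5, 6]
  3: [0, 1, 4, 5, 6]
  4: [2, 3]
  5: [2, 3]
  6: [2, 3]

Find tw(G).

2

A width-2 tree decomposition is:
Bags: B1 = {0, 2, 3}  B2 = {2, 3, 5}  B3 = {2, 3, 4}  B4 = {1, 2, 3}  B5 = {2, 3, 6}
Tree: B1–B2, B2–B3, B3–B4, B4–B5
The largest bag has 3 vertices, giving width 2; this decomposition certifies tw(G) ≤ 2. Since 3–0–2–5–3 is a cycle in G, G is not acyclic. Forests are exactly the graphs of treewidth ≤ 1, so tw(G) ≥ 2. Combining the bounds, tw(G) = 2.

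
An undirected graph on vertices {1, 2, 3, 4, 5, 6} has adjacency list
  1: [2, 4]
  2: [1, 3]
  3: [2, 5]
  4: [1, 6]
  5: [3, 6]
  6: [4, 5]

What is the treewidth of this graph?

2

A width-2 tree decomposition is:
Bags: B1 = {1, 2, 3}  B2 = {1, 3, 5}  B3 = {1, 5, 6}  B4 = {1, 4, 6}
Tree: B1–B2, B2–B3, B3–B4
Every bag has size at most 3, so the width is 3 − 1 = 2 and tw(G) ≤ 2. The edges 1–2–3–5–6–4–1 form a cycle, so G is not a tree and its treewidth is at least 2. Hence tw(G) = 2 exactly.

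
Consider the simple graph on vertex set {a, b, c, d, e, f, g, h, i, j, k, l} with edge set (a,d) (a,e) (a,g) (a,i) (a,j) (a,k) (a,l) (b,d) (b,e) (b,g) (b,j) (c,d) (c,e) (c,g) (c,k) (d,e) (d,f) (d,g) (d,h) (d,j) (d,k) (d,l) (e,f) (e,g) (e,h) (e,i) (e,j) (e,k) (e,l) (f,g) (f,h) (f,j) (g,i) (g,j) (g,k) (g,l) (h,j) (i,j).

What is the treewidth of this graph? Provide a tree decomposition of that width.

Every bag has size at most 5, so the width is 5 − 1 = 4 and tw(G) ≤ 4. Conversely, {a, d, e, g, j} is a clique of size 5, and the vertices of any clique must share a bag in every tree decomposition; so some bag has ≥ 5 vertices and tw(G) ≥ 4. The upper and lower bounds meet at 4, so that is the treewidth.

Treewidth 4.
One optimal decomposition is:
Bags: B1 = {a, d, e, g, j}  B2 = {d, e, f, g, j}  B3 = {b, d, e, g, j}  B4 = {a, d, e, g, l}  B5 = {a, d, e, g, k}  B6 = {d, e, f, h, j}  B7 = {c, d, e, g, k}  B8 = {a, e, g, i, j}
Tree: B1–B2, B1–B3, B1–B4, B1–B5, B2–B6, B5–B7, B1–B8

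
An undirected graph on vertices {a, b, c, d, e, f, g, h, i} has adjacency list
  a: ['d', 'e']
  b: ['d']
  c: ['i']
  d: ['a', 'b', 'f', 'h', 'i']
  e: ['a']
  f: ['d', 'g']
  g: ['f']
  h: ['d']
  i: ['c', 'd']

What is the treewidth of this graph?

A width-1 tree decomposition is:
Bags: B1 = {d, f}  B2 = {a, d}  B3 = {b, d}  B4 = {d, i}  B5 = {c, i}  B6 = {a, e}  B7 = {f, g}  B8 = {d, h}
Tree: B1–B2, B2–B3, B3–B4, B4–B5, B2–B6, B1–B7, B3–B8
The largest bag has 2 vertices, giving width 1; this decomposition certifies tw(G) ≤ 1. Any graph with an edge has treewidth ≥ 1, and G has the edge f–d. Combining the bounds, tw(G) = 1.

1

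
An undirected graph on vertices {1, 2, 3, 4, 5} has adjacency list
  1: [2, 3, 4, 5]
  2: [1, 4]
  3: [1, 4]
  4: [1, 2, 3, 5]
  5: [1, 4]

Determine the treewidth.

A width-2 tree decomposition is:
Bags: B1 = {1, 4, 5}  B2 = {1, 2, 4}  B3 = {1, 3, 4}
Tree: B1–B2, B1–B3
Every bag has size at most 3, so the width is 3 − 1 = 2 and tw(G) ≤ 2. For the lower bound, the 3 vertices {1, 2, 4} are pairwise adjacent, and any tree decomposition puts a clique entirely inside one bag — forcing width ≥ 2. Hence tw(G) = 2 exactly.

2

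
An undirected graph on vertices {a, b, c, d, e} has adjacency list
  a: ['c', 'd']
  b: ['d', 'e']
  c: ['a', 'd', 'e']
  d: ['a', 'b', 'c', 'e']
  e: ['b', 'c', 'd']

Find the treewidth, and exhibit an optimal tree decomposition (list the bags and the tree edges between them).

Every bag has size at most 3, so the width is 3 − 1 = 2 and tw(G) ≤ 2. On the other hand G contains the 3-clique {c, d, e}. A clique must lie in a single bag of any decomposition, so no decomposition can have width below 2. Therefore the treewidth is 2.

Treewidth 2.
One such decomposition:
Bags: B1 = {b, d, e}  B2 = {c, d, e}  B3 = {a, c, d}
Tree: B1–B2, B2–B3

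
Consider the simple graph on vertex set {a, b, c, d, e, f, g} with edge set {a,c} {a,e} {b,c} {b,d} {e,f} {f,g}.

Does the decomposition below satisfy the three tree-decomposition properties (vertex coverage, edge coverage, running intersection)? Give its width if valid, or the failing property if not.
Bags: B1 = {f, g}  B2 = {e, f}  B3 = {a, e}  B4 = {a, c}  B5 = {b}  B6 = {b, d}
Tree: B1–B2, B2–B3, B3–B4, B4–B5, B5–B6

A tree decomposition must satisfy three properties: every vertex lies in some bag; for every edge, both endpoints lie together in some bag; and for every vertex, the bags containing it form a connected subtree. Here edge (c,b) lies in no bag, so the decomposition is invalid.

No — edge (c,b) lies in no bag.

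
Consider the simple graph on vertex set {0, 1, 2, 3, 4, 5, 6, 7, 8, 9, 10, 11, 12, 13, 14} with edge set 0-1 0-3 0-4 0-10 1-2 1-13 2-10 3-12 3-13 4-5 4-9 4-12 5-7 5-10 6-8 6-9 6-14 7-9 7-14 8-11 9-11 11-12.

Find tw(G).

3

A width-3 tree decomposition is:
Bags: B1 = {1, 2, 10, 13}  B2 = {0, 1, 10, 13}  B3 = {0, 3, 10, 13}  B4 = {0, 3, 5, 10}  B5 = {0, 3, 4, 5}  B6 = {3, 4, 5, 12}  B7 = {4, 5, 7, 12}  B8 = {4, 7, 9, 12}  B9 = {7, 9, 11, 12}  B10 = {7, 9, 11, 14}  B11 = {6, 9, 11, 14}  B12 = {6, 8, 11, 14}
Tree: B1–B2, B2–B3, B3–B4, B4–B5, B5–B6, B6–B7, B7–B8, B8–B9, B9–B10, B10–B11, B11–B12
Each bag holds 4 vertices, so the decomposition has width 3, which upper-bounds the treewidth. For the lower bound: the 4 vertex sets {1,2,13}, {10}, {0}, {3,4,5,12} are disjoint, each induces a connected subgraph, and every pair is joined by at least one edge of G. Contracting each set to a single vertex therefore yields K_{4} as a minor, and since treewidth is minor-monotone, tw(G) ≥ tw(K_{4}) = 3. Therefore the treewidth is 3.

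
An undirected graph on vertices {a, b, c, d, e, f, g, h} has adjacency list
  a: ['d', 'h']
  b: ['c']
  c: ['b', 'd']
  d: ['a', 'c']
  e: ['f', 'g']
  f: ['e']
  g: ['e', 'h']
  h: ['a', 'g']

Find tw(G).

A width-1 tree decomposition is:
Bags: B1 = {e, f}  B2 = {e, g}  B3 = {g, h}  B4 = {a, h}  B5 = {a, d}  B6 = {c, d}  B7 = {b, c}
Tree: B1–B2, B2–B3, B3–B4, B4–B5, B5–B6, B6–B7
Each bag holds 2 vertices, so the decomposition has width 1, which upper-bounds the treewidth. G has an edge, so its treewidth is at least 1. Therefore the treewidth is 1.

1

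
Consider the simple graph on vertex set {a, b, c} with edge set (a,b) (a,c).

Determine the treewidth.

A width-1 tree decomposition is:
Bags: B1 = {a, b}  B2 = {a, c}
Tree: B1–B2
Each bag holds 2 vertices, so the decomposition has width 1, which upper-bounds the treewidth. G has an edge, so its treewidth is at least 1. Combining the bounds, tw(G) = 1.

1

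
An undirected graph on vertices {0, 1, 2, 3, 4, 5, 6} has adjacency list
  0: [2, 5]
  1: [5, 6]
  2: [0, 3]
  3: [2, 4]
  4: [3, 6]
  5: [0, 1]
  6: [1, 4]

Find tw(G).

2

A width-2 tree decomposition is:
Bags: B1 = {3, 4, 6}  B2 = {2, 3, 6}  B3 = {0, 2, 6}  B4 = {0, 5, 6}  B5 = {1, 5, 6}
Tree: B1–B2, B2–B3, B3–B4, B4–B5
The largest bag has 3 vertices, giving width 2; this decomposition certifies tw(G) ≤ 2. For the lower bound, G contains the cycle 6–4–3–2–0–5–1–6, so G is not a forest; only forests have treewidth ≤ 1, hence tw(G) ≥ 2. Therefore the treewidth is 2.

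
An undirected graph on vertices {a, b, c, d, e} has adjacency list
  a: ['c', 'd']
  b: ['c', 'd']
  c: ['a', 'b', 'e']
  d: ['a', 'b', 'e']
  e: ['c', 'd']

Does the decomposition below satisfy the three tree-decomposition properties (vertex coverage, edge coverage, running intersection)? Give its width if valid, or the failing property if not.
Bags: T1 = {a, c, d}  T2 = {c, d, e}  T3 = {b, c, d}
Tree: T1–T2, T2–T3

Yes; width 2.

Vertex coverage: the bags together contain {a, b, c, d, e}, the full vertex set. Edge coverage: each edge of G has both endpoints in at least one bag. Running intersection: for every vertex, the bags containing it form a connected subtree. All three properties hold, so this is a valid tree decomposition of width max|bag| − 1 = 2, and hence tw(G) ≤ 2.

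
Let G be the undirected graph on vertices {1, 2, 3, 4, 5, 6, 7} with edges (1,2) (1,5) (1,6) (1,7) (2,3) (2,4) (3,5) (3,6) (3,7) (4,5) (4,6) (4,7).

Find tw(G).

A width-3 tree decomposition is:
Bags: B1 = {1, 3, 4, 7}  B2 = {1, 3, 4, 6}  B3 = {1, 3, 4, 5}  B4 = {1, 2, 3, 4}
Tree: B1–B2, B2–B3, B3–B4
The largest bag has 4 vertices, giving width 3; this decomposition certifies tw(G) ≤ 3. For the lower bound: the 4 vertex sets {1,7}, {3,6}, {4}, {5} are disjoint, each induces a connected subgraph, and every pair is joined by at least one edge of G. Contracting each set to a single vertex therefore yields K_{4} as a minor, and since treewidth is minor-monotone, tw(G) ≥ tw(K_{4}) = 3. Hence tw(G) = 3 exactly.

3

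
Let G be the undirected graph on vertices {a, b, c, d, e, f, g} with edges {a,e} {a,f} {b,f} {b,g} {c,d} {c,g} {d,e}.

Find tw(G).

A width-2 tree decomposition is:
Bags: B1 = {c, d, e}  B2 = {c, e, g}  B3 = {b, e, g}  B4 = {b, e, f}  B5 = {a, e, f}
Tree: B1–B2, B2–B3, B3–B4, B4–B5
The largest bag has 3 vertices, giving width 2; this decomposition certifies tw(G) ≤ 2. For the lower bound, G contains the cycle e–d–c–g–b–f–a–e, so G is not a forest; only forests have treewidth ≤ 1, hence tw(G) ≥ 2. The upper and lower bounds meet at 2, so that is the treewidth.

2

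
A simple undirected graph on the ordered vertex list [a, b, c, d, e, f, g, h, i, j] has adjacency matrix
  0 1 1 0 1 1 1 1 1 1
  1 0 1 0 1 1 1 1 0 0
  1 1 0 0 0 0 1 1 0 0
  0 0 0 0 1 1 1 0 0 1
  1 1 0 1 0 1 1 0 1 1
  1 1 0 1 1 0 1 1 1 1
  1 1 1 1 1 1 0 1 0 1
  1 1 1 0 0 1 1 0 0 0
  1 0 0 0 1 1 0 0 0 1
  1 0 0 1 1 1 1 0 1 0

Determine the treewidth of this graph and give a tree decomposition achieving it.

Treewidth 4.
Bags: B1 = {a, e, f, g, j}  B2 = {a, b, e, f, g}  B3 = {a, b, f, g, h}  B4 = {a, e, f, i, j}  B5 = {a, b, c, g, h}  B6 = {d, e, f, g, j}
Tree: B1–B2, B2–B3, B1–B4, B3–B5, B1–B6

The largest bag has 5 vertices, giving width 4; this decomposition certifies tw(G) ≤ 4. Conversely, {a, b, c, g, h} is a clique of size 5, and the vertices of any clique must share a bag in every tree decomposition; so some bag has ≥ 5 vertices and tw(G) ≥ 4. The upper and lower bounds meet at 4, so that is the treewidth.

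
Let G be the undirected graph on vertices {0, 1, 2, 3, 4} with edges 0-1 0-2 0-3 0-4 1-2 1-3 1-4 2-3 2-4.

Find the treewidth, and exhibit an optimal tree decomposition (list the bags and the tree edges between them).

Treewidth 3.
One such decomposition:
Bags: B1 = {0, 1, 2, 4}  B2 = {0, 1, 2, 3}
Tree: B1–B2

Each bag holds 4 vertices, so the decomposition has width 3, which upper-bounds the treewidth. Conversely, {0, 1, 2, 3} is a clique of size 4, and the vertices of any clique must share a bag in every tree decomposition; so some bag has ≥ 4 vertices and tw(G) ≥ 3. Therefore the treewidth is 3.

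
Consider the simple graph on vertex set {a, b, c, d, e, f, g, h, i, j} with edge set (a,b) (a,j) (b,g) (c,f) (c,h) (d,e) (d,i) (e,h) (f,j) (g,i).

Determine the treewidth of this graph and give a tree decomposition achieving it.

Treewidth 2.
One optimal decomposition is:
Bags: B1 = {d, e, i}  B2 = {e, g, i}  B3 = {b, e, g}  B4 = {a, b, e}  B5 = {a, e, j}  B6 = {e, f, j}  B7 = {c, e, f}  B8 = {c, e, h}
Tree: B1–B2, B2–B3, B3–B4, B4–B5, B5–B6, B6–B7, B7–B8

The largest bag has 3 vertices, giving width 2; this decomposition certifies tw(G) ≤ 2. Since e–d–i–g–b–a–j–f–c–h–e is a cycle in G, G is not acyclic. Forests are exactly the graphs of treewidth ≤ 1, so tw(G) ≥ 2. Combining the bounds, tw(G) = 2.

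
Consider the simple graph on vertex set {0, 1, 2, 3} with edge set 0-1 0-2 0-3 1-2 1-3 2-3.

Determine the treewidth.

3

A width-3 tree decomposition is:
Bags: B1 = {0, 1, 2, 3}
Tree: (single bag)
With just one bag of size 4, the width is 4 − 1 = 3, so tw(G) ≤ 3. For the lower bound, the 4 vertices {0, 1, 2, 3} are pairwise adjacent, and any tree decomposition puts a clique entirely inside one bag — forcing width ≥ 3. The upper and lower bounds meet at 3, so that is the treewidth.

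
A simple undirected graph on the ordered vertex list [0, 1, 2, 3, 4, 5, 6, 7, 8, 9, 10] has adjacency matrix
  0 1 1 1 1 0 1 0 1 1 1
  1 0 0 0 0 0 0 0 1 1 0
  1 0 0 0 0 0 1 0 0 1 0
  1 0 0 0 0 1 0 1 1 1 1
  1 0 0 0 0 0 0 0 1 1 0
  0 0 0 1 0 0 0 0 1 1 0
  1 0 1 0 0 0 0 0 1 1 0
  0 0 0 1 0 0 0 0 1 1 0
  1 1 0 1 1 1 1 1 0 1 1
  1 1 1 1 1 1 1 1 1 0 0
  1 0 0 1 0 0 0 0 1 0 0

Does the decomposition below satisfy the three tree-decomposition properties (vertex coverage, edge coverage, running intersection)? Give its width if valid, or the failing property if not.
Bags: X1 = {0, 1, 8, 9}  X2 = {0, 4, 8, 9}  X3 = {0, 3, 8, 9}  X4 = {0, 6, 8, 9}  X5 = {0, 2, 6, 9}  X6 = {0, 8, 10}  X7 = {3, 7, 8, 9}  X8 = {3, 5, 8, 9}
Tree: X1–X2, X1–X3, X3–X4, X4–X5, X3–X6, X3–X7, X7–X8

No — edge (3,10) lies in no bag.

A tree decomposition must satisfy three properties: every vertex lies in some bag; for every edge, both endpoints lie together in some bag; and for every vertex, the bags containing it form a connected subtree. Here edge (3,10) lies in no bag, so the decomposition is invalid.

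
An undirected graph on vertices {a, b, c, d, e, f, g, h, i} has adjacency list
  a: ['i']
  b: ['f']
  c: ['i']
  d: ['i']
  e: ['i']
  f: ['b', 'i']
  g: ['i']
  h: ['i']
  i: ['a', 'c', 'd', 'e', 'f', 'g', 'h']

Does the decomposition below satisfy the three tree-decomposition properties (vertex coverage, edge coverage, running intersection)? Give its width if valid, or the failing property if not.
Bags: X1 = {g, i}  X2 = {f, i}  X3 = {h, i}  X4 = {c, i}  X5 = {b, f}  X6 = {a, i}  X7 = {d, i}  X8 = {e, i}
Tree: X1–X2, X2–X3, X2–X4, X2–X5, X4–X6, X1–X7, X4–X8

Checking the three conditions: (i) the bags cover all of {a, b, c, d, e, f, g, h, i}; (ii) for each edge, some bag contains both endpoints; (iii) the bags containing any fixed vertex form a subtree. All hold, so the decomposition is valid with width 2 − 1 = 1.

Yes; width 1.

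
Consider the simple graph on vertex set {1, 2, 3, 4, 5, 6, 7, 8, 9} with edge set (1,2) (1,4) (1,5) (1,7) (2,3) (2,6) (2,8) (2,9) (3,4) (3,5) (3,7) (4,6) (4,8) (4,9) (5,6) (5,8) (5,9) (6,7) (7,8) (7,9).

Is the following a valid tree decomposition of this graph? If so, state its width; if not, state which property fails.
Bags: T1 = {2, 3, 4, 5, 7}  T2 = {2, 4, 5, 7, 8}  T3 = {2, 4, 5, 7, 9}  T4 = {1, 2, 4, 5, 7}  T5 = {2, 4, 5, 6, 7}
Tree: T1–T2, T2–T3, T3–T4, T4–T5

Yes; width 4.

Every vertex of G appears in some bag (union = {1, 2, 3, 4, 5, 6, 7, 8, 9}); every edge is covered by a bag; and for each vertex v the set of bags containing v is connected in the bag tree. The decomposition is therefore valid. The largest bag has 5 vertices, so the width is 4.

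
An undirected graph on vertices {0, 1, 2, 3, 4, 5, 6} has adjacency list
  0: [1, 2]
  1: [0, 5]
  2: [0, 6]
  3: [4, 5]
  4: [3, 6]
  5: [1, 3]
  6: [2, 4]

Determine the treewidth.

A width-2 tree decomposition is:
Bags: B1 = {3, 4, 6}  B2 = {2, 3, 6}  B3 = {0, 2, 3}  B4 = {0, 1, 3}  B5 = {1, 3, 5}
Tree: B1–B2, B2–B3, B3–B4, B4–B5
The largest bag has 3 vertices, giving width 2; this decomposition certifies tw(G) ≤ 2. Since 3–4–6–2–0–1–5–3 is a cycle in G, G is not acyclic. Forests are exactly the graphs of treewidth ≤ 1, so tw(G) ≥ 2. The upper and lower bounds meet at 2, so that is the treewidth.

2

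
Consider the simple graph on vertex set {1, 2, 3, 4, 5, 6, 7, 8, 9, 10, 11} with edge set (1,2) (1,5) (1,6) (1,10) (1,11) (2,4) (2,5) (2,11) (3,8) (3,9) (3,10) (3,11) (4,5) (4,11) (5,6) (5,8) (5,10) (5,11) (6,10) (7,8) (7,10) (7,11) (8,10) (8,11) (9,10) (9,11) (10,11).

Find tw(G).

3

A width-3 tree decomposition is:
Bags: B1 = {1, 5, 10, 11}  B2 = {1, 5, 6, 10}  B3 = {1, 2, 5, 11}  B4 = {5, 8, 10, 11}  B5 = {7, 8, 10, 11}  B6 = {3, 8, 10, 11}  B7 = {3, 9, 10, 11}  B8 = {2, 4, 5, 11}
Tree: B1–B2, B1–B3, B1–B4, B4–B5, B4–B6, B6–B7, B3–B8
Each bag holds 4 vertices, so the decomposition has width 3, which upper-bounds the treewidth. Conversely, {1, 2, 5, 11} is a clique of size 4, and the vertices of any clique must share a bag in every tree decomposition; so some bag has ≥ 4 vertices and tw(G) ≥ 3. Combining the bounds, tw(G) = 3.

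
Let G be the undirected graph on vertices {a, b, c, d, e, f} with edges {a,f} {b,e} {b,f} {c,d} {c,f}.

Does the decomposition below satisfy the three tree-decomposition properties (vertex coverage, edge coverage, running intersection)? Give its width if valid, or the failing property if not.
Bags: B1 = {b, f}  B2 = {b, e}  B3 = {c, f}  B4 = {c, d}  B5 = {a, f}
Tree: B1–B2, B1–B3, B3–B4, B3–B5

Yes; width 1.

Every vertex of G appears in some bag (union = {a, b, c, d, e, f}); every edge is covered by a bag; and for each vertex v the set of bags containing v is connected in the bag tree. The decomposition is therefore valid. The largest bag has 2 vertices, so the width is 1.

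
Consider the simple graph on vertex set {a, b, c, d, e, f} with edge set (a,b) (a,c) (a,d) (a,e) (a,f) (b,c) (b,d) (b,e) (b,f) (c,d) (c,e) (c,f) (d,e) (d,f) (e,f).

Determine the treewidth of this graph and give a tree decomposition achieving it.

With just one bag of size 6, the width is 6 − 1 = 5, so tw(G) ≤ 5. Conversely, {a, b, c, d, e, f} is a clique of size 6, and the vertices of any clique must share a bag in every tree decomposition; so some bag has ≥ 6 vertices and tw(G) ≥ 5. Hence tw(G) = 5 exactly.

Treewidth 5.
One optimal decomposition is:
Bags: B1 = {a, b, c, d, e, f}
Tree: (single bag)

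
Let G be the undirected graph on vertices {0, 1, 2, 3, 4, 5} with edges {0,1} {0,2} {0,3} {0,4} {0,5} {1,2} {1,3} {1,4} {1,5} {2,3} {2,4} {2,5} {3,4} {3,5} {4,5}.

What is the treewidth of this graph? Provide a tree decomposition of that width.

A single bag containing all 6 vertices is trivially a valid decomposition of width 5. For the lower bound, the 6 vertices {0, 1, 2, 3, 4, 5} are pairwise adjacent, and any tree decomposition puts a clique entirely inside one bag — forcing width ≥ 5. Combining the bounds, tw(G) = 5.

Treewidth 5.
One such decomposition:
Bags: B1 = {0, 1, 2, 3, 4, 5}
Tree: (single bag)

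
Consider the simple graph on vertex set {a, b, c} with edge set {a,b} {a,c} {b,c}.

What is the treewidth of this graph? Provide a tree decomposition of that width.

A single bag containing all 3 vertices is trivially a valid decomposition of width 2. For the lower bound, the 3 vertices {a, b, c} are pairwise adjacent, and any tree decomposition puts a clique entirely inside one bag — forcing width ≥ 2. The upper and lower bounds meet at 2, so that is the treewidth.

Treewidth 2.
Bags: B1 = {a, b, c}
Tree: (single bag)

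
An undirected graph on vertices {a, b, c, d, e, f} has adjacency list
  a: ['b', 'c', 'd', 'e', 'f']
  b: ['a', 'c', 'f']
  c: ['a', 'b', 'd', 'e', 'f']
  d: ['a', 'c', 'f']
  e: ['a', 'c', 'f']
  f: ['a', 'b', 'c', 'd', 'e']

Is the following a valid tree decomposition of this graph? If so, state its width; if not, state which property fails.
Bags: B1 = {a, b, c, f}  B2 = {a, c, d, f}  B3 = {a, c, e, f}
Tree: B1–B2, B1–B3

Vertex coverage: the bags together contain {a, b, c, d, e, f}, the full vertex set. Edge coverage: each edge of G has both endpoints in at least one bag. Running intersection: for every vertex, the bags containing it form a connected subtree. All three properties hold, so this is a valid tree decomposition of width max|bag| − 1 = 3, and hence tw(G) ≤ 3.

Yes; width 3.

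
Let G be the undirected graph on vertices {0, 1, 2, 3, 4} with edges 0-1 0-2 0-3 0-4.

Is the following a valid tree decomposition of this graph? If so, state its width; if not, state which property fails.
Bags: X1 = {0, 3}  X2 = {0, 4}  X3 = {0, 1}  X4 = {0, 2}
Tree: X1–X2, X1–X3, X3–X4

Vertex coverage: the bags together contain {0, 1, 2, 3, 4}, the full vertex set. Edge coverage: each edge of G has both endpoints in at least one bag. Running intersection: for every vertex, the bags containing it form a connected subtree. All three properties hold, so this is a valid tree decomposition of width max|bag| − 1 = 1, and hence tw(G) ≤ 1.

Yes; width 1.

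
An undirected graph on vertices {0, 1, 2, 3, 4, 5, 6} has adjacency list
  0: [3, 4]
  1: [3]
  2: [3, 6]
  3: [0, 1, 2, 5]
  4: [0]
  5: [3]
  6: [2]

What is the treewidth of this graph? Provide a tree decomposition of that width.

Each bag holds 2 vertices, so the decomposition has width 1, which upper-bounds the treewidth. Since G has at least one edge (e.g. 3–1), it is not an edgeless graph, so tw(G) ≥ 1. Therefore the treewidth is 1.

Treewidth 1.
Bags: B1 = {1, 3}  B2 = {0, 3}  B3 = {0, 4}  B4 = {2, 3}  B5 = {3, 5}  B6 = {2, 6}
Tree: B1–B2, B2–B3, B1–B4, B4–B5, B4–B6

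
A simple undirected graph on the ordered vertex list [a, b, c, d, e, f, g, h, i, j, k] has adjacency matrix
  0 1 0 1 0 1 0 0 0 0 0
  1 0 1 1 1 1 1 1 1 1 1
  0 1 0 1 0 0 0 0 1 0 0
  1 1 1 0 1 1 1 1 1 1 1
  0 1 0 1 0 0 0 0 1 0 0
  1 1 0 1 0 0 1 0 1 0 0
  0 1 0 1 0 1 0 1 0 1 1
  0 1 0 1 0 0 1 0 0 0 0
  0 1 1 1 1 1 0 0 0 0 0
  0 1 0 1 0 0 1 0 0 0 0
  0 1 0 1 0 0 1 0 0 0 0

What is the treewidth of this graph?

3

A width-3 tree decomposition is:
Bags: B1 = {b, d, g, h}  B2 = {b, d, f, g}  B3 = {b, d, f, i}  B4 = {b, d, e, i}  B5 = {b, d, g, k}  B6 = {a, b, d, f}  B7 = {b, c, d, i}  B8 = {b, d, g, j}
Tree: B1–B2, B2–B3, B3–B4, B1–B5, B2–B6, B4–B7, B5–B8
Each bag holds 4 vertices, so the decomposition has width 3, which upper-bounds the treewidth. Conversely, {b, d, g, j} is a clique of size 4, and the vertices of any clique must share a bag in every tree decomposition; so some bag has ≥ 4 vertices and tw(G) ≥ 3. The upper and lower bounds meet at 3, so that is the treewidth.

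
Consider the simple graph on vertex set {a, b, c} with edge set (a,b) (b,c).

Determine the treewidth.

1

A width-1 tree decomposition is:
Bags: B1 = {b, c}  B2 = {a, b}
Tree: B1–B2
Every bag has size at most 2, so the width is 2 − 1 = 1 and tw(G) ≤ 1. Any graph with an edge has treewidth ≥ 1, and G has the edge c–b. Hence tw(G) = 1 exactly.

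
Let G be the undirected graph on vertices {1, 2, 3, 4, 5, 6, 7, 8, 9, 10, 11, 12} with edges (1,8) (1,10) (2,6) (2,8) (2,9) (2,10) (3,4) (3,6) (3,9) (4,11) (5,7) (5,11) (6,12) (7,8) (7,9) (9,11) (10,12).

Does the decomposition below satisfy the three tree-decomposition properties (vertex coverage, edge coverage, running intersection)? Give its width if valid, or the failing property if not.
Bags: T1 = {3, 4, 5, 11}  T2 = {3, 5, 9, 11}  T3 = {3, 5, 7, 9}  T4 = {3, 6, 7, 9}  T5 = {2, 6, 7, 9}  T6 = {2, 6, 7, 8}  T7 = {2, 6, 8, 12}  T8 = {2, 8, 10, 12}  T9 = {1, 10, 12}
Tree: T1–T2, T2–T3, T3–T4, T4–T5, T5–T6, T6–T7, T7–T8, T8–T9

No — edge (8,1) lies in no bag.

A tree decomposition must satisfy three properties: every vertex lies in some bag; for every edge, both endpoints lie together in some bag; and for every vertex, the bags containing it form a connected subtree. Here edge (8,1) lies in no bag, so the decomposition is invalid.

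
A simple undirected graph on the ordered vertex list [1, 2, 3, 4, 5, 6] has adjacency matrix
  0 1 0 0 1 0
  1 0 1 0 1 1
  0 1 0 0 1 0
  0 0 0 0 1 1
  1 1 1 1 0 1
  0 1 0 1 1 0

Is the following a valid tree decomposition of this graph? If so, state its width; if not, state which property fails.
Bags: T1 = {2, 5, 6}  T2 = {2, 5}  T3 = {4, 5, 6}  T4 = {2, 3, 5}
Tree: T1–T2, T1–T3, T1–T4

No — vertex 1 appears in no bag.

A tree decomposition must satisfy three properties: every vertex lies in some bag; for every edge, both endpoints lie together in some bag; and for every vertex, the bags containing it form a connected subtree. Here vertex 1 appears in no bag, so the decomposition is invalid.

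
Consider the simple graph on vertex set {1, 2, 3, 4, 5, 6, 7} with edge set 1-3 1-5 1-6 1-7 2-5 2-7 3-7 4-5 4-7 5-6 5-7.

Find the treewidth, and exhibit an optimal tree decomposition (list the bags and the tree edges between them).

Treewidth 2.
One such decomposition:
Bags: B1 = {2, 5, 7}  B2 = {1, 5, 7}  B3 = {4, 5, 7}  B4 = {1, 5, 6}  B5 = {1, 3, 7}
Tree: B1–B2, B2–B3, B2–B4, B2–B5

The largest bag has 3 vertices, giving width 2; this decomposition certifies tw(G) ≤ 2. On the other hand G contains the 3-clique {1, 3, 7}. A clique must lie in a single bag of any decomposition, so no decomposition can have width below 2. Combining the bounds, tw(G) = 2.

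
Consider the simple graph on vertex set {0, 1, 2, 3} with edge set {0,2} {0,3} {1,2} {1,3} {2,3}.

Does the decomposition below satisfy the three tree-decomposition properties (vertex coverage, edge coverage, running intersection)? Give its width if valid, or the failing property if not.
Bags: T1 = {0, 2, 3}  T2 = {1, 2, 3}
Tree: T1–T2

Yes; width 2.

Checking the three conditions: (i) the bags cover all of {0, 1, 2, 3}; (ii) for each edge, some bag contains both endpoints; (iii) the bags containing any fixed vertex form a subtree. All hold, so the decomposition is valid with width 3 − 1 = 2.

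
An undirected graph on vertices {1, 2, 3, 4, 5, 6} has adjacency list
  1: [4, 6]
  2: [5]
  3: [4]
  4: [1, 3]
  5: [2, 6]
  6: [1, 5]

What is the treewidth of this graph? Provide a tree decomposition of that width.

Treewidth 1.
Bags: B1 = {3, 4}  B2 = {1, 4}  B3 = {1, 6}  B4 = {5, 6}  B5 = {2, 5}
Tree: B1–B2, B2–B3, B3–B4, B4–B5

Every bag has size at most 2, so the width is 2 − 1 = 1 and tw(G) ≤ 1. Since G has at least one edge (e.g. 3–4), it is not an edgeless graph, so tw(G) ≥ 1. Therefore the treewidth is 1.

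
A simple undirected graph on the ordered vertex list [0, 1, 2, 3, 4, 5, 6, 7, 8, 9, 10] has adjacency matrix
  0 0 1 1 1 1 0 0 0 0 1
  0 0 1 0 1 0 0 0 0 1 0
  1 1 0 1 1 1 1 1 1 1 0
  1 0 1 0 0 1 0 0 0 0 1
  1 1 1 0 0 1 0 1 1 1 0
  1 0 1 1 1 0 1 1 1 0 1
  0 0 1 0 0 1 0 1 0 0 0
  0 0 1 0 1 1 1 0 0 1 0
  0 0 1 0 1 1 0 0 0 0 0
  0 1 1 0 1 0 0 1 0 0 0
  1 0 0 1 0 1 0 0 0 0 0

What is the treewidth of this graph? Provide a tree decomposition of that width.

Treewidth 3.
One such decomposition:
Bags: B1 = {0, 2, 4, 5}  B2 = {0, 2, 3, 5}  B3 = {0, 3, 5, 10}  B4 = {2, 4, 5, 8}  B5 = {2, 4, 5, 7}  B6 = {2, 4, 7, 9}  B7 = {2, 5, 6, 7}  B8 = {1, 2, 4, 9}
Tree: B1–B2, B2–B3, B1–B4, B1–B5, B5–B6, B5–B7, B6–B8

Every bag has size at most 4, so the width is 4 − 1 = 3 and tw(G) ≤ 3. For the lower bound, the 4 vertices {0, 2, 3, 5} are pairwise adjacent, and any tree decomposition puts a clique entirely inside one bag — forcing width ≥ 3. Therefore the treewidth is 3.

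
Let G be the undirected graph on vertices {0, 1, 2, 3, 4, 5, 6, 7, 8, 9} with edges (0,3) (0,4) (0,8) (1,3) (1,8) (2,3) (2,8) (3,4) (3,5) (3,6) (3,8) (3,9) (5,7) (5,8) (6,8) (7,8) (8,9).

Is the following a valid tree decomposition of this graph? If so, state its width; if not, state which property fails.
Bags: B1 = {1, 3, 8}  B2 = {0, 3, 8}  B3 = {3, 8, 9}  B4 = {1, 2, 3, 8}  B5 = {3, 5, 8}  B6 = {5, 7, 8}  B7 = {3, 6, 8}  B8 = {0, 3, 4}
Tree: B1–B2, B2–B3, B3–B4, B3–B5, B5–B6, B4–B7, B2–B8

A tree decomposition must satisfy three properties: every vertex lies in some bag; for every edge, both endpoints lie together in some bag; and for every vertex, the bags containing it form a connected subtree. Here bags containing vertex 1 are not connected in the tree, so the decomposition is invalid.

No — bags containing vertex 1 are not connected in the tree.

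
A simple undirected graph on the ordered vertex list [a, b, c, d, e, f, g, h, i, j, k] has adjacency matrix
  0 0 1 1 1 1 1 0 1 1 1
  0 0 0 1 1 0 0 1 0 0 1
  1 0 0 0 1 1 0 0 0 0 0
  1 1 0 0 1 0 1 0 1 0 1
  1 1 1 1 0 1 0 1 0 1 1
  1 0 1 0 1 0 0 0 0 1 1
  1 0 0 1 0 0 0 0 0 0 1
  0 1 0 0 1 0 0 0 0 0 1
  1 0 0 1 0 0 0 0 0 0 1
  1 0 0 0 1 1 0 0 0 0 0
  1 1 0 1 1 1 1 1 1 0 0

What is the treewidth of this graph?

A width-3 tree decomposition is:
Bags: B1 = {a, d, e, k}  B2 = {a, e, f, k}  B3 = {a, e, f, j}  B4 = {b, d, e, k}  B5 = {a, d, i, k}  B6 = {a, c, e, f}  B7 = {a, d, g, k}  B8 = {b, e, h, k}
Tree: B1–B2, B2–B3, B1–B4, B1–B5, B3–B6, B1–B7, B4–B8
Each bag holds 4 vertices, so the decomposition has width 3, which upper-bounds the treewidth. On the other hand G contains the 4-clique {a, e, f, j}. A clique must lie in a single bag of any decomposition, so no decomposition can have width below 3. Hence tw(G) = 3 exactly.

3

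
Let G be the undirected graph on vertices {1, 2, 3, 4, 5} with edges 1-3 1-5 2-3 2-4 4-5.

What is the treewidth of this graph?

2

A width-2 tree decomposition is:
Bags: B1 = {1, 4, 5}  B2 = {1, 3, 4}  B3 = {2, 3, 4}
Tree: B1–B2, B2–B3
The largest bag has 3 vertices, giving width 2; this decomposition certifies tw(G) ≤ 2. The edges 4–5–1–3–2–4 form a cycle, so G is not a tree and its treewidth is at least 2. Hence tw(G) = 2 exactly.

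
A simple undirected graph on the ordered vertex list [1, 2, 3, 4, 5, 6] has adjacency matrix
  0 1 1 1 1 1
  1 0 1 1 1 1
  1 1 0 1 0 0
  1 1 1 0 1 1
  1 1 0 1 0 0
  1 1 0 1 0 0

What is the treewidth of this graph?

3

A width-3 tree decomposition is:
Bags: B1 = {1, 2, 3, 4}  B2 = {1, 2, 4, 5}  B3 = {1, 2, 4, 6}
Tree: B1–B2, B2–B3
The largest bag has 4 vertices, giving width 3; this decomposition certifies tw(G) ≤ 3. Conversely, {1, 2, 3, 4} is a clique of size 4, and the vertices of any clique must share a bag in every tree decomposition; so some bag has ≥ 4 vertices and tw(G) ≥ 3. Hence tw(G) = 3 exactly.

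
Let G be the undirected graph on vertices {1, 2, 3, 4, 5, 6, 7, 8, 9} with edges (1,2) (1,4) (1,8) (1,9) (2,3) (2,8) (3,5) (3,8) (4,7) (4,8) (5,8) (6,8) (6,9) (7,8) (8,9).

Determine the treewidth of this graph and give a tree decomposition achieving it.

Treewidth 2.
Bags: B1 = {1, 4, 8}  B2 = {1, 2, 8}  B3 = {2, 3, 8}  B4 = {3, 5, 8}  B5 = {4, 7, 8}  B6 = {1, 8, 9}  B7 = {6, 8, 9}
Tree: B1–B2, B2–B3, B3–B4, B1–B5, B2–B6, B6–B7

The largest bag has 3 vertices, giving width 2; this decomposition certifies tw(G) ≤ 2. Conversely, {1, 8, 9} is a clique of size 3, and the vertices of any clique must share a bag in every tree decomposition; so some bag has ≥ 3 vertices and tw(G) ≥ 2. Combining the bounds, tw(G) = 2.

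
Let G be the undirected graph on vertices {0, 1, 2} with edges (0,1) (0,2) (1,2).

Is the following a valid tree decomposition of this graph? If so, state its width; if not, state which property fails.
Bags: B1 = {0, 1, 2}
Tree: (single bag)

Yes; width 2.

Every vertex of G appears in some bag (union = {0, 1, 2}); every edge is covered by a bag; and for each vertex v the set of bags containing v is connected in the bag tree. The decomposition is therefore valid. The largest bag has 3 vertices, so the width is 2.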